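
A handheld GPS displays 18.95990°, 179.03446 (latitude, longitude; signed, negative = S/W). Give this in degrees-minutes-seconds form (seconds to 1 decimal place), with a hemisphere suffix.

φ: whole degrees 18; 57.59400′ → 57′ and 35.640″
Lon: 0.034460 × 60 = 2.06760′ → 2′, remainder × 60 = 4.056″

18°57′35.6″ N, 179°02′4.1″ E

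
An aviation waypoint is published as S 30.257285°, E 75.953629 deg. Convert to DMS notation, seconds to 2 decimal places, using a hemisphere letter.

30°15′26.23″ S, 75°57′13.06″ E

Lat: whole degrees 30; 15.43710′ → 15′ and 26.2260″
λ: 0.953629 × 60 = 57.21774′ → 57′, remainder × 60 = 13.0644″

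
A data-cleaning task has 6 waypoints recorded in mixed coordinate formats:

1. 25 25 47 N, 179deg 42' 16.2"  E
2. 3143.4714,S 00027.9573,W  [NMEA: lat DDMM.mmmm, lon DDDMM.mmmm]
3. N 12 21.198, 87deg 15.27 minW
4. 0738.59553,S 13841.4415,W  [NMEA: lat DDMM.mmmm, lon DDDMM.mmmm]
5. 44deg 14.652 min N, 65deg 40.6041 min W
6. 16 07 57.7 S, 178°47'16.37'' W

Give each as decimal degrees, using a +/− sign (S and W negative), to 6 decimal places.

Point 1:
  φ: 25° + 25/60 + 47/3600 = 25 + 0.416667 + 0.013056 = 25.4297222
  N → positive
  Longitude: 179° + 42/60 + 16.2/3600 = 179 + 0.700000 + 0.004500 = 179.7045000
  E → positive
Point 2:
  φ: split at 2 digits → 31° and 43.4714′; 31 + 43.4714/60 = 31.7245233
  S → negative
  λ: degrees = first 3 digits = 0, minutes = 27.9573; 0 + 27.9573/60 = 0.4659550
  W ⇒ negate
Point 3:
  Latitude: 12 + 21.198/60 = 12.3533000
  N → positive
  Lon: 87 + 15.27/60 = 87.2545000
  W → negative
Point 4:
  Lat: degrees = first 2 digits = 7, minutes = 38.59553; 7 + 38.59553/60 = 7.6432588
  S ⇒ negate
  λ: degrees = first 3 digits = 138, minutes = 41.4415; 138 + 41.4415/60 = 138.6906917
  hemisphere W, so the sign is −
Point 5:
  Lat: 44 + 14.652/60 = 44.2442000
  N ⇒ keep positive
  Longitude: 65 + 40.6041/60 = 65.6767350
  W ⇒ negate
Point 6:
  Latitude: 7′ + 57.7″ = 7.96167′; 16 + 7.96167/60 = 16.1326944
  S ⇒ negate
  Longitude: 178 + 47/60 + 16.37/3600 = 178.7878806
  hemisphere W, so the sign is −

1. 25.429722, 179.704500
2. -31.724523, -0.465955
3. 12.353300, -87.254500
4. -7.643259, -138.690692
5. 44.244200, -65.676735
6. -16.132694, -178.787881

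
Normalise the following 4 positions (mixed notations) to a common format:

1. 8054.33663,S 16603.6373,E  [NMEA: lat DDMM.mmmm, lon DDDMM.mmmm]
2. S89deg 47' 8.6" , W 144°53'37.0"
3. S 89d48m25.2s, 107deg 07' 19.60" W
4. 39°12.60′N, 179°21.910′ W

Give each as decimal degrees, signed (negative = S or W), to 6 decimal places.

Point 1:
  φ: degrees = first 2 digits = 80, minutes = 54.33663; 80 + 54.33663/60 = 80.9056105
  S → negative
  Longitude: split at 3 digits → 166° and 3.6373′; 166 + 3.6373/60 = 166.0606217
  E ⇒ keep positive
Point 2:
  φ: 89 + 47/60 + 8.6/3600 = 89.7857222
  hemisphere S, so the sign is −
  Longitude: 144 + 53/60 + 37/3600 = 144.8936111
  W ⇒ negate
Point 3:
  φ: 89 + 48/60 + 25.2/3600 = 89.8070000
  hemisphere S, so the sign is −
  Longitude: 107° + 7/60 + 19.6/3600 = 107 + 0.116667 + 0.005444 = 107.1221111
  W ⇒ negate
Point 4:
  Lat: 39 + 12.6/60 = 39.2100000
  N → positive
  Longitude: 179 + 21.91/60 = 179.3651667
  W ⇒ negate

1. -80.905611, 166.060622
2. -89.785722, -144.893611
3. -89.807000, -107.122111
4. 39.210000, -179.365167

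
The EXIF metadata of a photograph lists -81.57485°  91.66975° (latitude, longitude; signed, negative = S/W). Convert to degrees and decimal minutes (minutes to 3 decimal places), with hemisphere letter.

81° 34.491′ S, 91° 40.185′ E

Latitude is negative → S; |value| = 81.574850
Lat: minutes = (81.574850 − 81) × 60 = 34.49100
Lon: fractional part 0.669750 → 40.18500 minutes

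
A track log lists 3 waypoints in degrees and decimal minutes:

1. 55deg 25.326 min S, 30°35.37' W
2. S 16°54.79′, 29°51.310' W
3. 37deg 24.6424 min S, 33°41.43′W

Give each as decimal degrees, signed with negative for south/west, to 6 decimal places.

1. -55.422100, -30.589500
2. -16.913167, -29.855167
3. -37.410707, -33.690500

Point 1:
  Lat: 25.326′ = 0.422100°; total 55.4221000
  S → negative
  λ: 30 + 35.37/60 = 30.5895000
  W → negative
Point 2:
  φ: 16 + 54.79/60 = 16.9131667
  hemisphere S, so the sign is −
  λ: 51.31′ = 0.855167°; total 29.8551667
  W ⇒ negate
Point 3:
  Lat: 37 + 24.6424/60 = 37.4107067
  S ⇒ negate
  Lon: 33 + 41.43/60 = 33.6905000
  hemisphere W, so the sign is −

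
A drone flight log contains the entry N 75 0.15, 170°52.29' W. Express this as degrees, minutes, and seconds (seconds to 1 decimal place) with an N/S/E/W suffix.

Lat: 0.15000′ → 0′ and 0.15000 × 60 = 9.000″
Lon: 52.29000′ → 52′ and 0.29000 × 60 = 17.400″

75°00′9.0″ N, 170°52′17.4″ W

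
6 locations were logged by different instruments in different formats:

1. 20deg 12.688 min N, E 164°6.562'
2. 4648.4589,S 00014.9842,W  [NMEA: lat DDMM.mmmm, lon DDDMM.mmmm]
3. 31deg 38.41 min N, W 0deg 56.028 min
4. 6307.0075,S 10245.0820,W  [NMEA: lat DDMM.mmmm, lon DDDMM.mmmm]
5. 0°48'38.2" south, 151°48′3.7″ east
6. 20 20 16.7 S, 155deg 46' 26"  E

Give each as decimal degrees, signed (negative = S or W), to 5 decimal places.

1. 20.21147, 164.10937
2. -46.80765, -0.24974
3. 31.64017, -0.93380
4. -63.11679, -102.75137
5. -0.81061, 151.80103
6. -20.33797, 155.77389

Point 1:
  Lat: 12.688′ = 0.211467°; total 20.211467
  N ⇒ keep positive
  Lon: 6.562′ = 0.109367°; total 164.109367
  E → positive
Point 2:
  φ: split at 2 digits → 46° and 48.4589′; 46 + 48.4589/60 = 46.807648
  S ⇒ negate
  Longitude: split at 3 digits → 000° and 14.9842′; 0 + 14.9842/60 = 0.249737
  hemisphere W, so the sign is −
Point 3:
  φ: 31 + 38.41/60 = 31.640167
  N → positive
  Longitude: 56.028′ = 0.933800°; total 0.933800
  W → negative
Point 4:
  φ: split at 2 digits → 63° and 7.0075′; 63 + 7.0075/60 = 63.116792
  S → negative
  Longitude: degrees = first 3 digits = 102, minutes = 45.082; 102 + 45.082/60 = 102.751367
  hemisphere W, so the sign is −
Point 5:
  Latitude: 0 + 48/60 + 38.2/3600 = 0.810611
  S → negative
  Lon: 151° + 48/60 + 3.7/3600 = 151 + 0.800000 + 0.001028 = 151.801028
  E ⇒ keep positive
Point 6:
  Lat: 20′ + 16.7″ = 20.27833′; 20 + 20.27833/60 = 20.337972
  hemisphere S, so the sign is −
  λ: 46′ + 26″ = 46.43333′; 155 + 46.43333/60 = 155.773889
  E ⇒ keep positive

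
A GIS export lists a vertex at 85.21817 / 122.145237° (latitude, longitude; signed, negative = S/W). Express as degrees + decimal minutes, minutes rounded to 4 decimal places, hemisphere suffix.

85° 13.0902′ N, 122° 8.7142′ E

Lat: minutes = (85.218170 − 85) × 60 = 13.090200
λ: 122° + 0.145237 × 60 = 122° 8.714220′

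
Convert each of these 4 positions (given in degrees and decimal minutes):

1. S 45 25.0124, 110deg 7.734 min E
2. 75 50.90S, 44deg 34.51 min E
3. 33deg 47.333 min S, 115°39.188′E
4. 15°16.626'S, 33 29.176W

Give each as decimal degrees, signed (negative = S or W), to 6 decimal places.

Point 1:
  φ: 25.0124′ = 0.416873°; total 45.4168733
  hemisphere S, so the sign is −
  Lon: 7.734′ = 0.128900°; total 110.1289000
  E ⇒ keep positive
Point 2:
  Latitude: 50.9′ = 0.848333°; total 75.8483333
  S ⇒ negate
  λ: 44 + 34.51/60 = 44.5751667
  E ⇒ keep positive
Point 3:
  φ: 33 + 47.333/60 = 33.7888833
  hemisphere S, so the sign is −
  Longitude: 115 + 39.188/60 = 115.6531333
  E ⇒ keep positive
Point 4:
  Lat: 15 + 16.626/60 = 15.2771000
  S ⇒ negate
  Lon: 33 + 29.176/60 = 33.4862667
  W ⇒ negate

1. -45.416873, 110.128900
2. -75.848333, 44.575167
3. -33.788883, 115.653133
4. -15.277100, -33.486267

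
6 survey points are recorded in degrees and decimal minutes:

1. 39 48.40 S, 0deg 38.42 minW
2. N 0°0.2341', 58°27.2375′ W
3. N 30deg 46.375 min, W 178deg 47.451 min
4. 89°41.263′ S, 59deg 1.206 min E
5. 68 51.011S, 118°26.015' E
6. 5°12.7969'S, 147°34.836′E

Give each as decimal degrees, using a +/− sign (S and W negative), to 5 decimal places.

1. -39.80667, -0.64033
2. 0.00390, -58.45396
3. 30.77292, -178.79085
4. -89.68772, 59.02010
5. -68.85018, 118.43358
6. -5.21328, 147.58060

Point 1:
  Lat: 39 + 48.4/60 = 39.806667
  hemisphere S, so the sign is −
  Lon: 0 + 38.42/60 = 0.640333
  W ⇒ negate
Point 2:
  Latitude: 0 + 0.2341/60 = 0.003902
  N ⇒ keep positive
  Lon: 58 + 27.2375/60 = 58.453958
  W → negative
Point 3:
  φ: 46.375′ = 0.772917°; total 30.772917
  N → positive
  Longitude: 178 + 47.451/60 = 178.790850
  W → negative
Point 4:
  Latitude: 89 + 41.263/60 = 89.687717
  S → negative
  λ: 59 + 1.206/60 = 59.020100
  E → positive
Point 5:
  Lat: 51.011′ = 0.850183°; total 68.850183
  hemisphere S, so the sign is −
  Longitude: 26.015′ = 0.433583°; total 118.433583
  E ⇒ keep positive
Point 6:
  φ: 5 + 12.7969/60 = 5.213282
  S ⇒ negate
  λ: 147 + 34.836/60 = 147.580600
  E → positive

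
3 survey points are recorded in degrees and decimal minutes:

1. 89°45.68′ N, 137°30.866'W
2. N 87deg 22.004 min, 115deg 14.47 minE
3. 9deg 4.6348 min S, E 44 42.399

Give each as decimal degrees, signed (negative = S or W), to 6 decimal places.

1. 89.761333, -137.514433
2. 87.366733, 115.241167
3. -9.077247, 44.706650

Point 1:
  φ: 45.68′ = 0.761333°; total 89.7613333
  N ⇒ keep positive
  Lon: 137 + 30.866/60 = 137.5144333
  W ⇒ negate
Point 2:
  Latitude: 87 + 22.004/60 = 87.3667333
  N → positive
  λ: 115 + 14.47/60 = 115.2411667
  E ⇒ keep positive
Point 3:
  Lat: 9 + 4.6348/60 = 9.0772467
  hemisphere S, so the sign is −
  λ: 42.399′ = 0.706650°; total 44.7066500
  E → positive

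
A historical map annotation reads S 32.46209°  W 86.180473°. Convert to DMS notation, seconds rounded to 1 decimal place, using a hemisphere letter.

φ: 0.462090 × 60 = 27.72540′ → 27′, remainder × 60 = 43.524″
Longitude: 0.180473 × 60 = 10.82838′ → 10′, remainder × 60 = 49.703″

32°27′43.5″ S, 86°10′49.7″ W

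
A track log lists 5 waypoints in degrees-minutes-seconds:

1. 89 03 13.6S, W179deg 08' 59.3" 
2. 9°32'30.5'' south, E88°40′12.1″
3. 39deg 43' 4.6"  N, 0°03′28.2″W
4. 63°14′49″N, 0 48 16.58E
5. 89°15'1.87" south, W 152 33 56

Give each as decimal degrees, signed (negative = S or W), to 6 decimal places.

Point 1:
  Lat: 3′ + 13.6″ = 3.22667′; 89 + 3.22667/60 = 89.0537778
  hemisphere S, so the sign is −
  λ: 179 + 8/60 + 59.3/3600 = 179.1498056
  W ⇒ negate
Point 2:
  Latitude: 32′ + 30.5″ = 32.50833′; 9 + 32.50833/60 = 9.5418056
  S → negative
  Lon: 40′ + 12.1″ = 40.20167′; 88 + 40.20167/60 = 88.6700278
  E ⇒ keep positive
Point 3:
  φ: 39 + 43/60 + 4.6/3600 = 39.7179444
  N → positive
  Lon: 0 + 3/60 + 28.2/3600 = 0.0578333
  hemisphere W, so the sign is −
Point 4:
  φ: 63 + 14/60 + 49/3600 = 63.2469444
  N ⇒ keep positive
  Lon: 48′ + 16.58″ = 48.27633′; 0 + 48.27633/60 = 0.8046056
  E ⇒ keep positive
Point 5:
  φ: 89 + 15/60 + 1.87/3600 = 89.2505194
  hemisphere S, so the sign is −
  λ: 152° + 33/60 + 56/3600 = 152 + 0.550000 + 0.015556 = 152.5655556
  W → negative

1. -89.053778, -179.149806
2. -9.541806, 88.670028
3. 39.717944, -0.057833
4. 63.246944, 0.804606
5. -89.250519, -152.565556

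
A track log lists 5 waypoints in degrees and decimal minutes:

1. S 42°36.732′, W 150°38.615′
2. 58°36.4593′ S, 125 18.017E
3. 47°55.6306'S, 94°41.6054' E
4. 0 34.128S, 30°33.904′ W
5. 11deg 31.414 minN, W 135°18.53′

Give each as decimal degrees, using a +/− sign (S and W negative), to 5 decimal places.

1. -42.61220, -150.64358
2. -58.60766, 125.30028
3. -47.92718, 94.69342
4. -0.56880, -30.56507
5. 11.52357, -135.30883

Point 1:
  φ: 36.732′ = 0.612200°; total 42.612200
  hemisphere S, so the sign is −
  Lon: 38.615′ = 0.643583°; total 150.643583
  W ⇒ negate
Point 2:
  Latitude: 36.4593′ = 0.607655°; total 58.607655
  S ⇒ negate
  Lon: 125 + 18.017/60 = 125.300283
  E → positive
Point 3:
  Latitude: 55.6306′ = 0.927177°; total 47.927177
  S → negative
  λ: 41.6054′ = 0.693423°; total 94.693423
  E ⇒ keep positive
Point 4:
  Lat: 34.128′ = 0.568800°; total 0.568800
  S → negative
  Lon: 30 + 33.904/60 = 30.565067
  W → negative
Point 5:
  Latitude: 11 + 31.414/60 = 11.523567
  N → positive
  λ: 135 + 18.53/60 = 135.308833
  W ⇒ negate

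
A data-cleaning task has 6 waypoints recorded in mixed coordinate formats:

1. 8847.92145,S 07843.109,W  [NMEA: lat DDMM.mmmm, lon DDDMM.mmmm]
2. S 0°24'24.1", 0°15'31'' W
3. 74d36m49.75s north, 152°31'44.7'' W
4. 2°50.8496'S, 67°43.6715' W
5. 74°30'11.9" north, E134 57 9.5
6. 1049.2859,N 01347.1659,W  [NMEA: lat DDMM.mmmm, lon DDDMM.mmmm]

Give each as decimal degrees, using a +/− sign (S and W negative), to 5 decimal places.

Point 1:
  Latitude: split at 2 digits → 88° and 47.92145′; 88 + 47.92145/60 = 88.798691
  S ⇒ negate
  Longitude: degrees = first 3 digits = 78, minutes = 43.109; 78 + 43.109/60 = 78.718483
  hemisphere W, so the sign is −
Point 2:
  φ: 24′ + 24.1″ = 24.40167′; 0 + 24.40167/60 = 0.406694
  S → negative
  Lon: 0 + 15/60 + 31/3600 = 0.258611
  hemisphere W, so the sign is −
Point 3:
  φ: 36′ + 49.75″ = 36.82917′; 74 + 36.82917/60 = 74.613819
  N → positive
  Lon: 152 + 31/60 + 44.7/3600 = 152.529083
  W ⇒ negate
Point 4:
  φ: 50.8496′ = 0.847493°; total 2.847493
  S ⇒ negate
  Lon: 67 + 43.6715/60 = 67.727858
  W ⇒ negate
Point 5:
  Lat: 74 + 30/60 + 11.9/3600 = 74.503306
  N ⇒ keep positive
  Lon: 134 + 57/60 + 9.5/3600 = 134.952639
  E → positive
Point 6:
  Latitude: degrees = first 2 digits = 10, minutes = 49.2859; 10 + 49.2859/60 = 10.821432
  N → positive
  λ: degrees = first 3 digits = 13, minutes = 47.1659; 13 + 47.1659/60 = 13.786098
  W ⇒ negate

1. -88.79869, -78.71848
2. -0.40669, -0.25861
3. 74.61382, -152.52908
4. -2.84749, -67.72786
5. 74.50331, 134.95264
6. 10.82143, -13.78610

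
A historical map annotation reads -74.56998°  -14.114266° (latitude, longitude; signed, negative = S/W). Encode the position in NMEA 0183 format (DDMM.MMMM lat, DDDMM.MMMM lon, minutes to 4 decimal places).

Latitude is negative → S; |value| = 74.569980
φ: 74° + 0.569980 × 60 = 74° 34.198800′
Longitude is negative → W; |value| = 14.114266
Longitude: 14° + 0.114266 × 60 = 14° 6.855960′

7434.1988,S / 01406.8560,W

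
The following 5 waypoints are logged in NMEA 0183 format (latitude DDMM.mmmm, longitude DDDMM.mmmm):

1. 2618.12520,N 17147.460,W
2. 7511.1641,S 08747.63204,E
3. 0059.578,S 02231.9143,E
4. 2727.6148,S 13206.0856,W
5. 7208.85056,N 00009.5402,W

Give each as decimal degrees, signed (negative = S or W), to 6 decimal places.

Point 1:
  φ: degrees = first 2 digits = 26, minutes = 18.1252; 26 + 18.1252/60 = 26.3020867
  N → positive
  Longitude: degrees = first 3 digits = 171, minutes = 47.46; 171 + 47.46/60 = 171.7910000
  W → negative
Point 2:
  Latitude: split at 2 digits → 75° and 11.1641′; 75 + 11.1641/60 = 75.1860683
  hemisphere S, so the sign is −
  λ: degrees = first 3 digits = 87, minutes = 47.63204; 87 + 47.63204/60 = 87.7938673
  E → positive
Point 3:
  φ: split at 2 digits → 00° and 59.578′; 0 + 59.578/60 = 0.9929667
  hemisphere S, so the sign is −
  Lon: split at 3 digits → 022° and 31.9143′; 22 + 31.9143/60 = 22.5319050
  E ⇒ keep positive
Point 4:
  φ: split at 2 digits → 27° and 27.6148′; 27 + 27.6148/60 = 27.4602467
  hemisphere S, so the sign is −
  Lon: degrees = first 3 digits = 132, minutes = 6.0856; 132 + 6.0856/60 = 132.1014267
  W ⇒ negate
Point 5:
  Latitude: degrees = first 2 digits = 72, minutes = 8.85056; 72 + 8.85056/60 = 72.1475093
  N ⇒ keep positive
  Lon: degrees = first 3 digits = 0, minutes = 9.5402; 0 + 9.5402/60 = 0.1590033
  hemisphere W, so the sign is −

1. 26.302087, -171.791000
2. -75.186068, 87.793867
3. -0.992967, 22.531905
4. -27.460247, -132.101427
5. 72.147509, -0.159003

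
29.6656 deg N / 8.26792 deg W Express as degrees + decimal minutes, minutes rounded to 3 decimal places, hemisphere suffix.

φ: minutes = (29.665600 − 29) × 60 = 39.93600
Longitude: 8° + 0.267920 × 60 = 8° 16.07520′

29° 39.936′ N, 8° 16.075′ W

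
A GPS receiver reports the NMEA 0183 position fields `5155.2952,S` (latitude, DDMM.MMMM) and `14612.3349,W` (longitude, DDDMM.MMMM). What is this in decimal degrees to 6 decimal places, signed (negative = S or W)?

-51.921587, -146.205582

φ: split at 2 digits → 51° and 55.2952′; 51 + 55.2952/60 = 51.9215867
S → negative
λ: split at 3 digits → 146° and 12.3349′; 146 + 12.3349/60 = 146.2055817
hemisphere W, so the sign is −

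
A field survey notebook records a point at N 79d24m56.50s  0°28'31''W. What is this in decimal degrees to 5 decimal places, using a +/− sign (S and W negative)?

79.41569, -0.47528

Lat: 79 + 24/60 + 56.5/3600 = 79.415694
N → positive
Lon: 0 + 28/60 + 31/3600 = 0.475278
hemisphere W, so the sign is −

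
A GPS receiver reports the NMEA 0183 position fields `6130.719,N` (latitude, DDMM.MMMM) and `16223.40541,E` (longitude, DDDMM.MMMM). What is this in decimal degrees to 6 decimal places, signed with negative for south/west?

61.511983, 162.390090

Lat: split at 2 digits → 61° and 30.719′; 61 + 30.719/60 = 61.5119833
N → positive
λ: degrees = first 3 digits = 162, minutes = 23.40541; 162 + 23.40541/60 = 162.3900902
E ⇒ keep positive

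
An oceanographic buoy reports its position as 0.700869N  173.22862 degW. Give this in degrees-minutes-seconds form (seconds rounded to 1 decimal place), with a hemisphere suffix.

φ: 0.700869° → 42.05214′; 0.05214 × 60 = 3.128″
Lon: 0.228620 × 60 = 13.71720′ → 13′, remainder × 60 = 43.032″

0°42′3.1″ N, 173°13′43.0″ W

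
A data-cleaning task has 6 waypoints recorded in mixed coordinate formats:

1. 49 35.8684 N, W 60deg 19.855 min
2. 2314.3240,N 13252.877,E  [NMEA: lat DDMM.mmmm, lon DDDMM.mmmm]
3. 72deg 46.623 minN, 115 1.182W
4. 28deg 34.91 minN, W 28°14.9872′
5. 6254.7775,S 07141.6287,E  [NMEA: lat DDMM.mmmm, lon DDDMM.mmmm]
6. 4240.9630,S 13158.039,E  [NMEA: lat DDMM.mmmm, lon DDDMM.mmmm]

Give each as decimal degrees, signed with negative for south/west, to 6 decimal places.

Point 1:
  φ: 35.8684′ = 0.597807°; total 49.5978067
  N ⇒ keep positive
  Longitude: 60 + 19.855/60 = 60.3309167
  hemisphere W, so the sign is −
Point 2:
  Latitude: degrees = first 2 digits = 23, minutes = 14.324; 23 + 14.324/60 = 23.2387333
  N → positive
  Lon: split at 3 digits → 132° and 52.877′; 132 + 52.877/60 = 132.8812833
  E → positive
Point 3:
  φ: 46.623′ = 0.777050°; total 72.7770500
  N ⇒ keep positive
  Lon: 1.182′ = 0.019700°; total 115.0197000
  W → negative
Point 4:
  Lat: 28 + 34.91/60 = 28.5818333
  N ⇒ keep positive
  λ: 28 + 14.9872/60 = 28.2497867
  W → negative
Point 5:
  Latitude: split at 2 digits → 62° and 54.7775′; 62 + 54.7775/60 = 62.9129583
  S → negative
  λ: degrees = first 3 digits = 71, minutes = 41.6287; 71 + 41.6287/60 = 71.6938117
  E ⇒ keep positive
Point 6:
  φ: split at 2 digits → 42° and 40.963′; 42 + 40.963/60 = 42.6827167
  S → negative
  Longitude: split at 3 digits → 131° and 58.039′; 131 + 58.039/60 = 131.9673167
  E ⇒ keep positive

1. 49.597807, -60.330917
2. 23.238733, 132.881283
3. 72.777050, -115.019700
4. 28.581833, -28.249787
5. -62.912958, 71.693812
6. -42.682717, 131.967317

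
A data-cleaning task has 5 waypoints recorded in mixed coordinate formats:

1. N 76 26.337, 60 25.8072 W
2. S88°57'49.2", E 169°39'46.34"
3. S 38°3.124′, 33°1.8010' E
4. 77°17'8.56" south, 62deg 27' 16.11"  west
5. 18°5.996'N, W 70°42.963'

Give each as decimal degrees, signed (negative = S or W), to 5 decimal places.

Point 1:
  φ: 26.337′ = 0.438950°; total 76.438950
  N → positive
  λ: 60 + 25.8072/60 = 60.430120
  W → negative
Point 2:
  Latitude: 88 + 57/60 + 49.2/3600 = 88.963667
  hemisphere S, so the sign is −
  Lon: 169° + 39/60 + 46.34/3600 = 169 + 0.650000 + 0.012872 = 169.662872
  E → positive
Point 3:
  φ: 3.124′ = 0.052067°; total 38.052067
  S ⇒ negate
  Longitude: 33 + 1.801/60 = 33.030017
  E → positive
Point 4:
  φ: 77 + 17/60 + 8.56/3600 = 77.285711
  S → negative
  λ: 62 + 27/60 + 16.11/3600 = 62.454475
  hemisphere W, so the sign is −
Point 5:
  Lat: 18 + 5.996/60 = 18.099933
  N → positive
  Lon: 42.963′ = 0.716050°; total 70.716050
  W ⇒ negate

1. 76.43895, -60.43012
2. -88.96367, 169.66287
3. -38.05207, 33.03002
4. -77.28571, -62.45448
5. 18.09993, -70.71605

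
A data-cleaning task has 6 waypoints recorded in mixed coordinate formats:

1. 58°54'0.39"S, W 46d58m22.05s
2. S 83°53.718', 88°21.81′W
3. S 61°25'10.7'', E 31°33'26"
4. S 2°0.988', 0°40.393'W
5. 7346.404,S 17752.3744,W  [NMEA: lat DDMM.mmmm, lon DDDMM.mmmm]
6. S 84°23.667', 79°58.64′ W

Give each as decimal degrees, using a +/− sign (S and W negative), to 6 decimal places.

1. -58.900108, -46.972792
2. -83.895300, -88.363500
3. -61.419639, 31.557222
4. -2.016467, -0.673217
5. -73.773400, -177.872907
6. -84.394450, -79.977333

Point 1:
  φ: 58° + 54/60 + 0.39/3600 = 58 + 0.900000 + 0.000108 = 58.9001083
  S ⇒ negate
  λ: 46° + 58/60 + 22.05/3600 = 46 + 0.966667 + 0.006125 = 46.9727917
  hemisphere W, so the sign is −
Point 2:
  φ: 53.718′ = 0.895300°; total 83.8953000
  hemisphere S, so the sign is −
  λ: 21.81′ = 0.363500°; total 88.3635000
  W ⇒ negate
Point 3:
  Lat: 61° + 25/60 + 10.7/3600 = 61 + 0.416667 + 0.002972 = 61.4196389
  hemisphere S, so the sign is −
  Lon: 31° + 33/60 + 26/3600 = 31 + 0.550000 + 0.007222 = 31.5572222
  E → positive
Point 4:
  Lat: 2 + 0.988/60 = 2.0164667
  S → negative
  λ: 40.393′ = 0.673217°; total 0.6732167
  W → negative
Point 5:
  φ: degrees = first 2 digits = 73, minutes = 46.404; 73 + 46.404/60 = 73.7734000
  S ⇒ negate
  λ: split at 3 digits → 177° and 52.3744′; 177 + 52.3744/60 = 177.8729067
  W → negative
Point 6:
  φ: 23.667′ = 0.394450°; total 84.3944500
  S ⇒ negate
  λ: 79 + 58.64/60 = 79.9773333
  W → negative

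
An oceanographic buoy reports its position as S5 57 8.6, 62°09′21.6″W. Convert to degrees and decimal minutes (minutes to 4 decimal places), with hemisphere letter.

5° 57.1433′ S, 62° 9.3600′ W

Latitude: 57 + 8.6/60 = 57.143333′
Longitude: seconds/60 = 0.36000; minutes = 9 + 0.36000 = 9.360000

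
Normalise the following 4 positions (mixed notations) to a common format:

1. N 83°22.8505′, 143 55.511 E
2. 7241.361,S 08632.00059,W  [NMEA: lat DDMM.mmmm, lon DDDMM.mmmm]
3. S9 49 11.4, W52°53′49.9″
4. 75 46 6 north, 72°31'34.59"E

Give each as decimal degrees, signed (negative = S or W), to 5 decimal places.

1. 83.38084, 143.92518
2. -72.68935, -86.53334
3. -9.81983, -52.89719
4. 75.76833, 72.52628

Point 1:
  Lat: 83 + 22.8505/60 = 83.380842
  N ⇒ keep positive
  Lon: 55.511′ = 0.925183°; total 143.925183
  E ⇒ keep positive
Point 2:
  Lat: degrees = first 2 digits = 72, minutes = 41.361; 72 + 41.361/60 = 72.689350
  S ⇒ negate
  Longitude: degrees = first 3 digits = 86, minutes = 32.00059; 86 + 32.00059/60 = 86.533343
  W ⇒ negate
Point 3:
  φ: 9 + 49/60 + 11.4/3600 = 9.819833
  hemisphere S, so the sign is −
  Lon: 52° + 53/60 + 49.9/3600 = 52 + 0.883333 + 0.013861 = 52.897194
  W ⇒ negate
Point 4:
  φ: 75° + 46/60 + 6/3600 = 75 + 0.766667 + 0.001667 = 75.768333
  N ⇒ keep positive
  λ: 72° + 31/60 + 34.59/3600 = 72 + 0.516667 + 0.009608 = 72.526275
  E → positive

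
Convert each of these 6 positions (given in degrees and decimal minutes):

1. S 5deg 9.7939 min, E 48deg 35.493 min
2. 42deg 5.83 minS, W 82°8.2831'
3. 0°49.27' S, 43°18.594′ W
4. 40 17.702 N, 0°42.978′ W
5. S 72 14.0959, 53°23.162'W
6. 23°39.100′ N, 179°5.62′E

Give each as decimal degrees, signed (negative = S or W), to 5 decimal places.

Point 1:
  Latitude: 9.7939′ = 0.163232°; total 5.163232
  hemisphere S, so the sign is −
  λ: 35.493′ = 0.591550°; total 48.591550
  E → positive
Point 2:
  Lat: 42 + 5.83/60 = 42.097167
  hemisphere S, so the sign is −
  Longitude: 8.2831′ = 0.138052°; total 82.138052
  W → negative
Point 3:
  Latitude: 49.27′ = 0.821167°; total 0.821167
  S → negative
  Longitude: 18.594′ = 0.309900°; total 43.309900
  W → negative
Point 4:
  Latitude: 40 + 17.702/60 = 40.295033
  N → positive
  Longitude: 0 + 42.978/60 = 0.716300
  W → negative
Point 5:
  φ: 14.0959′ = 0.234932°; total 72.234932
  hemisphere S, so the sign is −
  Lon: 23.162′ = 0.386033°; total 53.386033
  hemisphere W, so the sign is −
Point 6:
  Lat: 23 + 39.1/60 = 23.651667
  N → positive
  Lon: 179 + 5.62/60 = 179.093667
  E ⇒ keep positive

1. -5.16323, 48.59155
2. -42.09717, -82.13805
3. -0.82117, -43.30990
4. 40.29503, -0.71630
5. -72.23493, -53.38603
6. 23.65167, 179.09367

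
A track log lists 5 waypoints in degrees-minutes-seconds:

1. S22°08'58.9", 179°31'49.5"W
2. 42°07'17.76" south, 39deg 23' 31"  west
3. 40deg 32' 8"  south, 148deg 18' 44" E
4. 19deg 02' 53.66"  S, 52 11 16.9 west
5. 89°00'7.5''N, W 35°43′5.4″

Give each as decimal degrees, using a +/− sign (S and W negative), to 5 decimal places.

Point 1:
  Lat: 8′ + 58.9″ = 8.98167′; 22 + 8.98167/60 = 22.149694
  hemisphere S, so the sign is −
  Longitude: 179° + 31/60 + 49.5/3600 = 179 + 0.516667 + 0.013750 = 179.530417
  W ⇒ negate
Point 2:
  Lat: 7′ + 17.76″ = 7.29600′; 42 + 7.29600/60 = 42.121600
  hemisphere S, so the sign is −
  λ: 23′ + 31″ = 23.51667′; 39 + 23.51667/60 = 39.391944
  W → negative
Point 3:
  φ: 40° + 32/60 + 8/3600 = 40 + 0.533333 + 0.002222 = 40.535556
  S ⇒ negate
  Lon: 148° + 18/60 + 44/3600 = 148 + 0.300000 + 0.012222 = 148.312222
  E ⇒ keep positive
Point 4:
  φ: 2′ + 53.66″ = 2.89433′; 19 + 2.89433/60 = 19.048239
  S → negative
  λ: 11′ + 16.9″ = 11.28167′; 52 + 11.28167/60 = 52.188028
  W → negative
Point 5:
  Lat: 89 + 0/60 + 7.5/3600 = 89.002083
  N ⇒ keep positive
  λ: 35 + 43/60 + 5.4/3600 = 35.718167
  W ⇒ negate

1. -22.14969, -179.53042
2. -42.12160, -39.39194
3. -40.53556, 148.31222
4. -19.04824, -52.18803
5. 89.00208, -35.71817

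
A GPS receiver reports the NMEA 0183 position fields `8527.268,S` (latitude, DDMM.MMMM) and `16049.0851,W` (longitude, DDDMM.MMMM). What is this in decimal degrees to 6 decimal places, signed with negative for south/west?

φ: split at 2 digits → 85° and 27.268′; 85 + 27.268/60 = 85.4544667
hemisphere S, so the sign is −
Lon: split at 3 digits → 160° and 49.0851′; 160 + 49.0851/60 = 160.8180850
W ⇒ negate

-85.454467, -160.818085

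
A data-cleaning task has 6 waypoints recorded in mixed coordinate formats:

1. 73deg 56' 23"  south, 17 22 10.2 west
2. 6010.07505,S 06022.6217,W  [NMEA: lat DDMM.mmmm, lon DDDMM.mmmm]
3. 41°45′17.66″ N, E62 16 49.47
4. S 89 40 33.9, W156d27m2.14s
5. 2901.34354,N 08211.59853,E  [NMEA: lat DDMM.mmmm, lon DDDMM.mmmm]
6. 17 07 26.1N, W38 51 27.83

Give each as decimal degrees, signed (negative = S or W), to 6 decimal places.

1. -73.939722, -17.369500
2. -60.167918, -60.377028
3. 41.754906, 62.280408
4. -89.676083, -156.450594
5. 29.022392, 82.193309
6. 17.123917, -38.857731

Point 1:
  Lat: 73° + 56/60 + 23/3600 = 73 + 0.933333 + 0.006389 = 73.9397222
  S → negative
  λ: 17° + 22/60 + 10.2/3600 = 17 + 0.366667 + 0.002833 = 17.3695000
  W ⇒ negate
Point 2:
  Latitude: split at 2 digits → 60° and 10.07505′; 60 + 10.07505/60 = 60.1679175
  hemisphere S, so the sign is −
  Longitude: degrees = first 3 digits = 60, minutes = 22.6217; 60 + 22.6217/60 = 60.3770283
  hemisphere W, so the sign is −
Point 3:
  φ: 41 + 45/60 + 17.66/3600 = 41.7549056
  N → positive
  λ: 62° + 16/60 + 49.47/3600 = 62 + 0.266667 + 0.013742 = 62.2804083
  E → positive
Point 4:
  Lat: 89 + 40/60 + 33.9/3600 = 89.6760833
  S ⇒ negate
  Lon: 156° + 27/60 + 2.14/3600 = 156 + 0.450000 + 0.000594 = 156.4505944
  hemisphere W, so the sign is −
Point 5:
  Latitude: degrees = first 2 digits = 29, minutes = 1.34354; 29 + 1.34354/60 = 29.0223923
  N → positive
  Longitude: split at 3 digits → 082° and 11.59853′; 82 + 11.59853/60 = 82.1933088
  E ⇒ keep positive
Point 6:
  Lat: 17° + 7/60 + 26.1/3600 = 17 + 0.116667 + 0.007250 = 17.1239167
  N → positive
  Lon: 38 + 51/60 + 27.83/3600 = 38.8577306
  W ⇒ negate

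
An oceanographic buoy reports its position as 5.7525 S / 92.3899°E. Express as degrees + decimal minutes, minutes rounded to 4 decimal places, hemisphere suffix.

5° 45.1500′ S, 92° 23.3940′ E

φ: fractional part 0.752500 → 45.150000 minutes
Lon: 92° + 0.389900 × 60 = 92° 23.394000′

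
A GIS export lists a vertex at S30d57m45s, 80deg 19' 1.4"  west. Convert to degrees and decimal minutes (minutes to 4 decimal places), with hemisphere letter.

30° 57.7500′ S, 80° 19.0233′ W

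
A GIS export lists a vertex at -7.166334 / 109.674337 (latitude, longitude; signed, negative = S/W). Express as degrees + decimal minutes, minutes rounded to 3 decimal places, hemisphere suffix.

7° 9.980′ S, 109° 40.460′ E

Latitude is negative → S; |value| = 7.166334
φ: 7° + 0.166334 × 60 = 7° 9.98004′
Longitude: 109° + 0.674337 × 60 = 109° 40.46022′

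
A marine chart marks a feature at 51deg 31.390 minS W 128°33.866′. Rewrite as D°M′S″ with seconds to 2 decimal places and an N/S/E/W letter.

φ: 31.39000′ → 31′ and 0.39000 × 60 = 23.4000″
Lon: fractional minutes 0.86600 × 60 = 51.9600″

51°31′23.40″ S, 128°33′51.96″ W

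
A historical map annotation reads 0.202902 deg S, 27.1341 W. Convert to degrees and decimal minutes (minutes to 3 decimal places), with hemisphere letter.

0° 12.174′ S, 27° 8.046′ W

Lat: 0° + 0.202902 × 60 = 0° 12.17412′
Longitude: 27° + 0.134100 × 60 = 27° 8.04600′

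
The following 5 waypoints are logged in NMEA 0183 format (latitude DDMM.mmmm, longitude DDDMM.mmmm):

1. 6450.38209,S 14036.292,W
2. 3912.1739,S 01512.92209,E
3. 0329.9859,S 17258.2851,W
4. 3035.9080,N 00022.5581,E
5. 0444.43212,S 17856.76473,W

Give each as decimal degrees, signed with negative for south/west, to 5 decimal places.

Point 1:
  Lat: split at 2 digits → 64° and 50.38209′; 64 + 50.38209/60 = 64.839702
  S → negative
  Lon: degrees = first 3 digits = 140, minutes = 36.292; 140 + 36.292/60 = 140.604867
  hemisphere W, so the sign is −
Point 2:
  Lat: degrees = first 2 digits = 39, minutes = 12.1739; 39 + 12.1739/60 = 39.202898
  hemisphere S, so the sign is −
  λ: degrees = first 3 digits = 15, minutes = 12.92209; 15 + 12.92209/60 = 15.215368
  E ⇒ keep positive
Point 3:
  Latitude: split at 2 digits → 03° and 29.9859′; 3 + 29.9859/60 = 3.499765
  hemisphere S, so the sign is −
  Longitude: degrees = first 3 digits = 172, minutes = 58.2851; 172 + 58.2851/60 = 172.971418
  hemisphere W, so the sign is −
Point 4:
  Lat: degrees = first 2 digits = 30, minutes = 35.908; 30 + 35.908/60 = 30.598467
  N ⇒ keep positive
  Lon: degrees = first 3 digits = 0, minutes = 22.5581; 0 + 22.5581/60 = 0.375968
  E ⇒ keep positive
Point 5:
  φ: split at 2 digits → 04° and 44.43212′; 4 + 44.43212/60 = 4.740535
  S ⇒ negate
  λ: split at 3 digits → 178° and 56.76473′; 178 + 56.76473/60 = 178.946079
  W → negative

1. -64.83970, -140.60487
2. -39.20290, 15.21537
3. -3.49977, -172.97142
4. 30.59847, 0.37597
5. -4.74054, -178.94608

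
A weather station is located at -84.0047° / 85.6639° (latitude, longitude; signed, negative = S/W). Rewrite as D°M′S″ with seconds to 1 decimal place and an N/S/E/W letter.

84°00′16.9″ S, 85°39′50.0″ E

Latitude is negative → S; |value| = 84.004700
φ: whole degrees 84; 0.28200′ → 0′ and 16.920″
Lon: 0.663900 × 60 = 39.83400′ → 39′, remainder × 60 = 50.040″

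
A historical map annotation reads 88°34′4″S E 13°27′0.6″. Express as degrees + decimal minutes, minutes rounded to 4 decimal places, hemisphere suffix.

88° 34.0667′ S, 13° 27.0100′ E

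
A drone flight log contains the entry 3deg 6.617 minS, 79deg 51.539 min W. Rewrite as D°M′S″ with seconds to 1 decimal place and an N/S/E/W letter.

3°06′37.0″ S, 79°51′32.3″ W

Latitude: fractional minutes 0.61700 × 60 = 37.020″
λ: fractional minutes 0.53900 × 60 = 32.340″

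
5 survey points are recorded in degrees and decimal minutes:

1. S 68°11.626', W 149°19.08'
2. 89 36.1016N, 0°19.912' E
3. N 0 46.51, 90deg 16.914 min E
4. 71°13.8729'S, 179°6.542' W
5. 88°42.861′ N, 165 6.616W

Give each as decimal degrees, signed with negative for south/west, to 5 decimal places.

Point 1:
  Lat: 11.626′ = 0.193767°; total 68.193767
  hemisphere S, so the sign is −
  Longitude: 149 + 19.08/60 = 149.318000
  hemisphere W, so the sign is −
Point 2:
  Lat: 89 + 36.1016/60 = 89.601693
  N → positive
  λ: 0 + 19.912/60 = 0.331867
  E → positive
Point 3:
  φ: 46.51′ = 0.775167°; total 0.775167
  N → positive
  Lon: 90 + 16.914/60 = 90.281900
  E → positive
Point 4:
  Lat: 13.8729′ = 0.231215°; total 71.231215
  S ⇒ negate
  Longitude: 6.542′ = 0.109033°; total 179.109033
  W ⇒ negate
Point 5:
  φ: 42.861′ = 0.714350°; total 88.714350
  N → positive
  Longitude: 6.616′ = 0.110267°; total 165.110267
  W → negative

1. -68.19377, -149.31800
2. 89.60169, 0.33187
3. 0.77517, 90.28190
4. -71.23122, -179.10903
5. 88.71435, -165.11027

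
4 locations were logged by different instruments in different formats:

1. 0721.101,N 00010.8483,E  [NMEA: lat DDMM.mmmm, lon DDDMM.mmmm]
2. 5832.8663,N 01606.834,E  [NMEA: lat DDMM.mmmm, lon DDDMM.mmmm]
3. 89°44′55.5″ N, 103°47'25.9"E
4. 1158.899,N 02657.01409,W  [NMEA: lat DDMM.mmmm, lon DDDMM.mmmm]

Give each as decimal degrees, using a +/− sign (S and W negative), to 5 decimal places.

1. 7.35168, 0.18081
2. 58.54777, 16.11390
3. 89.74875, 103.79053
4. 11.98165, -26.95023

Point 1:
  φ: split at 2 digits → 07° and 21.101′; 7 + 21.101/60 = 7.351683
  N → positive
  Lon: split at 3 digits → 000° and 10.8483′; 0 + 10.8483/60 = 0.180805
  E ⇒ keep positive
Point 2:
  Latitude: split at 2 digits → 58° and 32.8663′; 58 + 32.8663/60 = 58.547772
  N ⇒ keep positive
  Lon: split at 3 digits → 016° and 6.834′; 16 + 6.834/60 = 16.113900
  E ⇒ keep positive
Point 3:
  φ: 89 + 44/60 + 55.5/3600 = 89.748750
  N ⇒ keep positive
  Longitude: 103° + 47/60 + 25.9/3600 = 103 + 0.783333 + 0.007194 = 103.790528
  E → positive
Point 4:
  Latitude: degrees = first 2 digits = 11, minutes = 58.899; 11 + 58.899/60 = 11.981650
  N ⇒ keep positive
  Lon: degrees = first 3 digits = 26, minutes = 57.01409; 26 + 57.01409/60 = 26.950235
  W ⇒ negate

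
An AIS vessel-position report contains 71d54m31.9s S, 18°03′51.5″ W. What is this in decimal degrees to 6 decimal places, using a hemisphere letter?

Latitude: 71° + 54/60 + 31.9/3600 = 71 + 0.900000 + 0.008861 = 71.9088611
λ: 18° + 3/60 + 51.5/3600 = 18 + 0.050000 + 0.014306 = 18.0643056

71.908861° S, 18.064306° W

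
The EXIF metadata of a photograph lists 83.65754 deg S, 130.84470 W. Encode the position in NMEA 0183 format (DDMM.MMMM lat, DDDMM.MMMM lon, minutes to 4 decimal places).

8339.4524,S / 13050.6820,W

Lat: minutes = (83.657540 − 83) × 60 = 39.452400
Lon: fractional part 0.844700 → 50.682000 minutes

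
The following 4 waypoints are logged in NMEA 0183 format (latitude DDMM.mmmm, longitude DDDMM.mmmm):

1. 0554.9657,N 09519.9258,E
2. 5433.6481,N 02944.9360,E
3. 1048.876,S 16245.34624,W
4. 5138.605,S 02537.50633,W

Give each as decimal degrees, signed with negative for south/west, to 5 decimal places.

Point 1:
  φ: split at 2 digits → 05° and 54.9657′; 5 + 54.9657/60 = 5.916095
  N ⇒ keep positive
  Longitude: split at 3 digits → 095° and 19.9258′; 95 + 19.9258/60 = 95.332097
  E ⇒ keep positive
Point 2:
  Latitude: split at 2 digits → 54° and 33.6481′; 54 + 33.6481/60 = 54.560802
  N ⇒ keep positive
  Lon: degrees = first 3 digits = 29, minutes = 44.936; 29 + 44.936/60 = 29.748933
  E → positive
Point 3:
  Latitude: degrees = first 2 digits = 10, minutes = 48.876; 10 + 48.876/60 = 10.814600
  hemisphere S, so the sign is −
  Lon: split at 3 digits → 162° and 45.34624′; 162 + 45.34624/60 = 162.755771
  W ⇒ negate
Point 4:
  Latitude: degrees = first 2 digits = 51, minutes = 38.605; 51 + 38.605/60 = 51.643417
  S → negative
  Longitude: degrees = first 3 digits = 25, minutes = 37.50633; 25 + 37.50633/60 = 25.625106
  W → negative

1. 5.91610, 95.33210
2. 54.56080, 29.74893
3. -10.81460, -162.75577
4. -51.64342, -25.62511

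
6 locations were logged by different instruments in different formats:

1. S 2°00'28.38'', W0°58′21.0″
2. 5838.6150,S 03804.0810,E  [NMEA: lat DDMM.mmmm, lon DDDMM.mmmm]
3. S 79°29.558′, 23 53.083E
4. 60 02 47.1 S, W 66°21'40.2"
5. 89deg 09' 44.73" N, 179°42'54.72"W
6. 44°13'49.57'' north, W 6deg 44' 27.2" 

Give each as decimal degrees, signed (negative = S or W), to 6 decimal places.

Point 1:
  Lat: 0′ + 28.38″ = 0.47300′; 2 + 0.47300/60 = 2.0078833
  S → negative
  λ: 0° + 58/60 + 21/3600 = 0 + 0.966667 + 0.005833 = 0.9725000
  W → negative
Point 2:
  φ: split at 2 digits → 58° and 38.615′; 58 + 38.615/60 = 58.6435833
  hemisphere S, so the sign is −
  Longitude: split at 3 digits → 038° and 4.081′; 38 + 4.081/60 = 38.0680167
  E ⇒ keep positive
Point 3:
  Latitude: 79 + 29.558/60 = 79.4926333
  S ⇒ negate
  λ: 23 + 53.083/60 = 23.8847167
  E ⇒ keep positive
Point 4:
  Latitude: 60 + 2/60 + 47.1/3600 = 60.0464167
  S → negative
  Lon: 21′ + 40.2″ = 21.67000′; 66 + 21.67000/60 = 66.3611667
  hemisphere W, so the sign is −
Point 5:
  Latitude: 9′ + 44.73″ = 9.74550′; 89 + 9.74550/60 = 89.1624250
  N ⇒ keep positive
  Longitude: 179° + 42/60 + 54.72/3600 = 179 + 0.700000 + 0.015200 = 179.7152000
  hemisphere W, so the sign is −
Point 6:
  Lat: 44° + 13/60 + 49.57/3600 = 44 + 0.216667 + 0.013769 = 44.2304361
  N → positive
  Lon: 44′ + 27.2″ = 44.45333′; 6 + 44.45333/60 = 6.7408889
  W ⇒ negate

1. -2.007883, -0.972500
2. -58.643583, 38.068017
3. -79.492633, 23.884717
4. -60.046417, -66.361167
5. 89.162425, -179.715200
6. 44.230436, -6.740889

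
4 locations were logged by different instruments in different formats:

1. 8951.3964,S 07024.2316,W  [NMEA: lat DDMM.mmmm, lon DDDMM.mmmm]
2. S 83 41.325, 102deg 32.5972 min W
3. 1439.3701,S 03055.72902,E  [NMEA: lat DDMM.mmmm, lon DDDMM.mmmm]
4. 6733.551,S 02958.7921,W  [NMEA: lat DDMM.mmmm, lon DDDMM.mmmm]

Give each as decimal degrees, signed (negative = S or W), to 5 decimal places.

1. -89.85661, -70.40386
2. -83.68875, -102.54329
3. -14.65617, 30.92882
4. -67.55918, -29.97987

Point 1:
  Lat: split at 2 digits → 89° and 51.3964′; 89 + 51.3964/60 = 89.856607
  hemisphere S, so the sign is −
  Lon: degrees = first 3 digits = 70, minutes = 24.2316; 70 + 24.2316/60 = 70.403860
  W ⇒ negate
Point 2:
  φ: 83 + 41.325/60 = 83.688750
  hemisphere S, so the sign is −
  λ: 102 + 32.5972/60 = 102.543287
  W → negative
Point 3:
  φ: degrees = first 2 digits = 14, minutes = 39.3701; 14 + 39.3701/60 = 14.656168
  S ⇒ negate
  Longitude: split at 3 digits → 030° and 55.72902′; 30 + 55.72902/60 = 30.928817
  E → positive
Point 4:
  Latitude: split at 2 digits → 67° and 33.551′; 67 + 33.551/60 = 67.559183
  S ⇒ negate
  Longitude: split at 3 digits → 029° and 58.7921′; 29 + 58.7921/60 = 29.979868
  W → negative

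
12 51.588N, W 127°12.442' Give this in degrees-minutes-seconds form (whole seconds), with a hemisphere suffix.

Lat: fractional minutes 0.58800 × 60 = 35.28″
Lon: 12.44200′ → 12′ and 0.44200 × 60 = 26.52″

12°51′35″ N, 127°12′27″ W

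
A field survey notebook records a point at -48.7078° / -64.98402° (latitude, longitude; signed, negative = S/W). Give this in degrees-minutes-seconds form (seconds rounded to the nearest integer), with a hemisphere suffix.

48°42′28″ S, 64°59′2″ W

Latitude is negative → S; |value| = 48.707800
Lat: whole degrees 48; 42.46800′ → 42′ and 28.08″
Longitude is negative → W; |value| = 64.984020
λ: 0.984020 × 60 = 59.04120′ → 59′, remainder × 60 = 2.47″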